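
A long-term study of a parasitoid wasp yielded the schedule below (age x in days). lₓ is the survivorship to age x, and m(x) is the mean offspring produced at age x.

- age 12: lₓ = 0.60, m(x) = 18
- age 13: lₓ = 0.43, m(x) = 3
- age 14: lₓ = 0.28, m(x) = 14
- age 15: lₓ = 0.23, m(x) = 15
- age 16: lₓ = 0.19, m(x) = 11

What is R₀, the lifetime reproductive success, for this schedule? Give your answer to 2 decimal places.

21.55

R₀ = Σ lₓ m(x):
  age 12: 0.60 × 18 = 10.8000
  age 13: 0.43 × 3 = 1.2900
  age 14: 0.28 × 14 = 3.9200
  age 15: 0.23 × 15 = 3.4500
  age 16: 0.19 × 11 = 2.0900
R₀ = 10.8000 + 1.2900 + 3.9200 + 3.4500 + 2.0900 = 21.5500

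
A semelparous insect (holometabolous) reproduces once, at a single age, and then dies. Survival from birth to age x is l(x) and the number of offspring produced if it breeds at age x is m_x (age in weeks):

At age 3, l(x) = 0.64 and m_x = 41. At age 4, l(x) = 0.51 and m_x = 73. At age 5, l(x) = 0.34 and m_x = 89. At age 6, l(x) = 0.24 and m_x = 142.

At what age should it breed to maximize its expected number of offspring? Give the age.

4

Expected offspring if breeding at age x = l(x) × m_x:
  age 3: 0.64 × 41 = 26.240
  age 4: 0.51 × 73 = 37.230
  age 5: 0.34 × 89 = 30.260
  age 6: 0.24 × 142 = 34.080
Maximum at age 4 (37.230).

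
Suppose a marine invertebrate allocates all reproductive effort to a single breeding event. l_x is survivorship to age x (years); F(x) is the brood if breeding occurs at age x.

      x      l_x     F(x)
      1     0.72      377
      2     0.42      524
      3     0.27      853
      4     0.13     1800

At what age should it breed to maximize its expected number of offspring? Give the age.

Expected offspring if breeding at age x = l_x × F(x):
  age 1: 0.72 × 377 = 271.440
  age 2: 0.42 × 524 = 220.080
  age 3: 0.27 × 853 = 230.310
  age 4: 0.13 × 1800 = 234.000
Maximum at age 1 (271.440).

1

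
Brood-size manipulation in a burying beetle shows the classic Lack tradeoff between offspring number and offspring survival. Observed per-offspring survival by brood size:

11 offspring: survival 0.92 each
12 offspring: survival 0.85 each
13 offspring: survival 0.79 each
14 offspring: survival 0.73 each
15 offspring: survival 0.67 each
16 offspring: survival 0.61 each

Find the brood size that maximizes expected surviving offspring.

Expected surviving offspring = c × s(c):
  c=11: 11 × 0.92 = 10.120
  c=12: 12 × 0.85 = 10.200
  c=13: 13 × 0.79 = 10.270
  c=14: 14 × 0.73 = 10.220
  c=15: 15 × 0.67 = 10.050
  c=16: 16 × 0.61 = 9.760
Maximum at c = 13 (10.270 surviving offspring).

13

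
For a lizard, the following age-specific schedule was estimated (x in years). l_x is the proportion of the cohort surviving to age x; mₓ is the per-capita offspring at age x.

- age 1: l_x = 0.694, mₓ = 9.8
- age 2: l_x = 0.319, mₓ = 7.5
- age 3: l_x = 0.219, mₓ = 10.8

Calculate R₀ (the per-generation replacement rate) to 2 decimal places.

11.56

R₀ = Σ l_x mₓ:
  age 1: 0.694 × 9.8 = 6.8012
  age 2: 0.319 × 7.5 = 2.3925
  age 3: 0.219 × 10.8 = 2.3652
R₀ = 6.8012 + 2.3925 + 2.3652 = 11.5589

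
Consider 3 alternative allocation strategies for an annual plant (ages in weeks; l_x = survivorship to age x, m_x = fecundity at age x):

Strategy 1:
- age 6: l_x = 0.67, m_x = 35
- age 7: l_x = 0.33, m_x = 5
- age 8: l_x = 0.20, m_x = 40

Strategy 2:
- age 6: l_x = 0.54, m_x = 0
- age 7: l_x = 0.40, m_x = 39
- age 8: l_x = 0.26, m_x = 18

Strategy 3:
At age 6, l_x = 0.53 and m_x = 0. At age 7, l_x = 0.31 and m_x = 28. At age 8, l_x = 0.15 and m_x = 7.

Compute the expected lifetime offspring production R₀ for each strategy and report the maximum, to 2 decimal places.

Strategy 1: R₀ = 0.67×35 + 0.33×5 + 0.20×40 = 33.1000
Strategy 2: R₀ = 0.54×0 + 0.40×39 + 0.26×18 = 20.2800
Strategy 3: R₀ = 0.53×0 + 0.31×28 + 0.15×7 = 9.7300
Highest R₀: strategy 1 with 33.1000.

33.10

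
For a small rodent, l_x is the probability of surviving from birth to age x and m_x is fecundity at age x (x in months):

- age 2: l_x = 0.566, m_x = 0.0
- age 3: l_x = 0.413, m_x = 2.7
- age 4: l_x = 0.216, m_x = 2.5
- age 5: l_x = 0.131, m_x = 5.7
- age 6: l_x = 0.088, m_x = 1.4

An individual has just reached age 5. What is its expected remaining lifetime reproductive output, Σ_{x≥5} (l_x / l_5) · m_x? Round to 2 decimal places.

l_5 = 0.131. Conditional survival from age 5 to x is l_x / l_5.
  x=5: (0.131/0.131) × 5.7 = 5.7000
  x=6: (0.088/0.131) × 1.4 = 0.9405
Sum = 5.7000 + 0.9405 = 6.6405

6.64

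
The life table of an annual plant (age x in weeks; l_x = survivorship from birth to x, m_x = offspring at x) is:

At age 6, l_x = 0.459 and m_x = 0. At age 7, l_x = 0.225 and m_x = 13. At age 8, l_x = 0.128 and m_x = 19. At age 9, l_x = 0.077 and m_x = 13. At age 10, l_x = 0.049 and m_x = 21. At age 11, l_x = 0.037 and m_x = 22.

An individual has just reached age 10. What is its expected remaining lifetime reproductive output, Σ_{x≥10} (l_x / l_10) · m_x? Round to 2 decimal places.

37.61

l_10 = 0.049. Conditional survival from age 10 to x is l_x / l_10.
  x=10: (0.049/0.049) × 21 = 21.0000
  x=11: (0.037/0.049) × 22 = 16.6122
Sum = 21.0000 + 16.6122 = 37.6122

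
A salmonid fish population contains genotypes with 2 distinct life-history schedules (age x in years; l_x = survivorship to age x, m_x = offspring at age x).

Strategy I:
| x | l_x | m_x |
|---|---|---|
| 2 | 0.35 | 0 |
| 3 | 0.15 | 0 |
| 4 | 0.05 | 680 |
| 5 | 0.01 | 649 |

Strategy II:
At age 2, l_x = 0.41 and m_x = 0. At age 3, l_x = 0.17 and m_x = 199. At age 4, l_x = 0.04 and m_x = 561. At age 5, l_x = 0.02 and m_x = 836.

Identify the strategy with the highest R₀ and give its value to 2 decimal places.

72.99

Strategy I: R₀ = 0.35×0 + 0.15×0 + 0.05×680 + 0.01×649 = 40.4900
Strategy II: R₀ = 0.41×0 + 0.17×199 + 0.04×561 + 0.02×836 = 72.9900
Highest R₀: strategy II with 72.9900.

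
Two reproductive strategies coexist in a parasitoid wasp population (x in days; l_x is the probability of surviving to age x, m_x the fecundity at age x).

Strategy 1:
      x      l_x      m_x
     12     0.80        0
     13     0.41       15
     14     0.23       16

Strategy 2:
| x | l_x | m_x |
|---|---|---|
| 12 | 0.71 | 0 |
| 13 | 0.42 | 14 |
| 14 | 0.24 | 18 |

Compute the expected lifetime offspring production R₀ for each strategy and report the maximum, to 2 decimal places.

Strategy 1: R₀ = 0.80×0 + 0.41×15 + 0.23×16 = 9.8300
Strategy 2: R₀ = 0.71×0 + 0.42×14 + 0.24×18 = 10.2000
Highest R₀: strategy 2 with 10.2000.

10.20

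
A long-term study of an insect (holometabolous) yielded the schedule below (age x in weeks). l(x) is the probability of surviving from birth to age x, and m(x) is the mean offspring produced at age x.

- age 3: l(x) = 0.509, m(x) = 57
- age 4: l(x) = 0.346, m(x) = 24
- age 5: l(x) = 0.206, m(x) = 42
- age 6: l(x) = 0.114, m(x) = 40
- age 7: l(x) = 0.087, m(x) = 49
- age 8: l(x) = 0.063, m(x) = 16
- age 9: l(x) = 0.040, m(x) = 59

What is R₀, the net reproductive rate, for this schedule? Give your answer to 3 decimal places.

58.160

R₀ = Σ l(x) m(x):
  age 3: 0.509 × 57 = 29.0130
  age 4: 0.346 × 24 = 8.3040
  age 5: 0.206 × 42 = 8.6520
  age 6: 0.114 × 40 = 4.5600
  age 7: 0.087 × 49 = 4.2630
  age 8: 0.063 × 16 = 1.0080
  age 9: 0.040 × 59 = 2.3600
R₀ = 29.0130 + 8.3040 + 8.6520 + 4.5600 + 4.2630 + 1.0080 + 2.3600 = 58.1600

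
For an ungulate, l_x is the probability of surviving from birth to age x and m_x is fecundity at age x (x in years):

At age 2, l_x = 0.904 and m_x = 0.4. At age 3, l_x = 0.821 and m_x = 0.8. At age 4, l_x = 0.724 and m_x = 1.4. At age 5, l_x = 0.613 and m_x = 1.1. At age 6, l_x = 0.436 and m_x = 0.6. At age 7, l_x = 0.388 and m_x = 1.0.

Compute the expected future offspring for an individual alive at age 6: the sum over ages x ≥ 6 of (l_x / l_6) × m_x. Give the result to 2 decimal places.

l_6 = 0.436. Conditional survival from age 6 to x is l_x / l_6.
  x=6: (0.436/0.436) × 0.6 = 0.6000
  x=7: (0.388/0.436) × 1.0 = 0.8899
Sum = 0.6000 + 0.8899 = 1.4899

1.49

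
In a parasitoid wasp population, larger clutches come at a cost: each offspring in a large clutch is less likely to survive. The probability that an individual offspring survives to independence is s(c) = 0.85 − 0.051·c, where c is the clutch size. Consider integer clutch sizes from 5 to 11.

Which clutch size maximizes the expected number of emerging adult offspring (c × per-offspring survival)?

Expected emerging adult offspring = c × s(c):
  c=5: 5 × 0.595 = 2.975
  c=6: 6 × 0.544 = 3.264
  c=7: 7 × 0.493 = 3.451
  c=8: 8 × 0.442 = 3.536
  c=9: 9 × 0.391 = 3.519
  c=10: 10 × 0.340 = 3.400
  c=11: 11 × 0.289 = 3.179
Maximum at c = 8 (3.536 emerging adult offspring).

8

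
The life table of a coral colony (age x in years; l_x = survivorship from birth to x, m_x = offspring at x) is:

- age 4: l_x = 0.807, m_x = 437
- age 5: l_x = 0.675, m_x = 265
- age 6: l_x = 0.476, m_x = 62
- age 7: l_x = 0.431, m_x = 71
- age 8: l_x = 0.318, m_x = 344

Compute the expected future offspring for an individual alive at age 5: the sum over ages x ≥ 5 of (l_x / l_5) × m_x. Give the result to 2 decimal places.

l_5 = 0.675. Conditional survival from age 5 to x is l_x / l_5.
  x=5: (0.675/0.675) × 265 = 265.0000
  x=6: (0.476/0.675) × 62 = 43.7215
  x=7: (0.431/0.675) × 71 = 45.3348
  x=8: (0.318/0.675) × 344 = 162.0622
Sum = 265.0000 + 43.7215 + 45.3348 + 162.0622 = 516.1185

516.12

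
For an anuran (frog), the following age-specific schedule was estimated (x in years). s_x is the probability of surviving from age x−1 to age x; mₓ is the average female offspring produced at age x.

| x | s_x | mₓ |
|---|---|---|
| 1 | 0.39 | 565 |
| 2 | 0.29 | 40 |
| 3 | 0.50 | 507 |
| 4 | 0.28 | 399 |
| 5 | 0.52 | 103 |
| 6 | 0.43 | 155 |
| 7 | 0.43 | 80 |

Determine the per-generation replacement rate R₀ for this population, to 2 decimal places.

261.38

Survivorship from birth: l_x = s_1·s_2·…·s_x.
  l_1 = 0.39000
  l_2 = 0.11310
  l_3 = 0.05655
  l_4 = 0.01583
  l_5 = 0.00823
  l_6 = 0.00354
  l_7 = 0.00152
R₀ = Σ l_x mₓ:
  age 1: 0.39000 × 565 = 220.3500
  age 2: 0.11310 × 40 = 4.5240
  age 3: 0.05655 × 507 = 28.6709
  age 4: 0.01583 × 399 = 6.3162
  age 5: 0.00823 × 103 = 0.8477
  age 6: 0.00354 × 155 = 0.5487
  age 7: 0.00152 × 80 = 0.1216
R₀ = 220.3500 + 4.5240 + 28.6709 + 6.3162 + 0.8477 + 0.5487 + 0.1216 = 261.3790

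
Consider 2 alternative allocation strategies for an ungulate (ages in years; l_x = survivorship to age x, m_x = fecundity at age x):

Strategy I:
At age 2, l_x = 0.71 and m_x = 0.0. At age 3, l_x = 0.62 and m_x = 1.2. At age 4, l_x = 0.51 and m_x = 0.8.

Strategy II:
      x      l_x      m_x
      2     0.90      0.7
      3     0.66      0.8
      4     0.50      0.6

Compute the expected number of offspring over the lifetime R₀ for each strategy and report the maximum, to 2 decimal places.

Strategy I: R₀ = 0.71×0.0 + 0.62×1.2 + 0.51×0.8 = 1.1520
Strategy II: R₀ = 0.90×0.7 + 0.66×0.8 + 0.50×0.6 = 1.4580
Highest R₀: strategy II with 1.4580.

1.46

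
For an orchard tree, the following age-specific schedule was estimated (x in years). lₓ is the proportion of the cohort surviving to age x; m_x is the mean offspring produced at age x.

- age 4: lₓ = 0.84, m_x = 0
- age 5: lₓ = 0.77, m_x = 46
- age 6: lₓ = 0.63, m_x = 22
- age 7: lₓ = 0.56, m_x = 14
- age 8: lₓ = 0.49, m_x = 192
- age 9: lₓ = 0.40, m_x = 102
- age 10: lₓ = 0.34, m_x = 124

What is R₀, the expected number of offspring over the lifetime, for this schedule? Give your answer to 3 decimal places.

234.160

R₀ = Σ lₓ m_x:
  age 4: 0.84 × 0 = 0.0000
  age 5: 0.77 × 46 = 35.4200
  age 6: 0.63 × 22 = 13.8600
  age 7: 0.56 × 14 = 7.8400
  age 8: 0.49 × 192 = 94.0800
  age 9: 0.40 × 102 = 40.8000
  age 10: 0.34 × 124 = 42.1600
R₀ = 0.0000 + 35.4200 + 13.8600 + 7.8400 + 94.0800 + 40.8000 + 42.1600 = 234.1600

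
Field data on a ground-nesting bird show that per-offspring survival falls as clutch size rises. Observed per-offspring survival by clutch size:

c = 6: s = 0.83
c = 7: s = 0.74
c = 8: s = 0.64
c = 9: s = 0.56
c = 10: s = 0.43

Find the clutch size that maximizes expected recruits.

7

Expected recruits = c × s(c):
  c=6: 6 × 0.83 = 4.980
  c=7: 7 × 0.74 = 5.180
  c=8: 8 × 0.64 = 5.120
  c=9: 9 × 0.56 = 5.040
  c=10: 10 × 0.43 = 4.300
Maximum at c = 7 (5.180 recruits).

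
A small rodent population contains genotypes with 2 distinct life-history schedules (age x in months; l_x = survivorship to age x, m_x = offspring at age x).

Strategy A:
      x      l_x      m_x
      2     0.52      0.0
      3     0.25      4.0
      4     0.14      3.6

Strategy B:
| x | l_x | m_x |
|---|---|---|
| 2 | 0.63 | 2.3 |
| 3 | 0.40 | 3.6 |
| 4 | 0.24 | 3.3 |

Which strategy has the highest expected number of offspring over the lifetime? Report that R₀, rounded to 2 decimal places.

Strategy A: R₀ = 0.52×0.0 + 0.25×4.0 + 0.14×3.6 = 1.5040
Strategy B: R₀ = 0.63×2.3 + 0.40×3.6 + 0.24×3.3 = 3.6810
Highest R₀: strategy B with 3.6810.

3.68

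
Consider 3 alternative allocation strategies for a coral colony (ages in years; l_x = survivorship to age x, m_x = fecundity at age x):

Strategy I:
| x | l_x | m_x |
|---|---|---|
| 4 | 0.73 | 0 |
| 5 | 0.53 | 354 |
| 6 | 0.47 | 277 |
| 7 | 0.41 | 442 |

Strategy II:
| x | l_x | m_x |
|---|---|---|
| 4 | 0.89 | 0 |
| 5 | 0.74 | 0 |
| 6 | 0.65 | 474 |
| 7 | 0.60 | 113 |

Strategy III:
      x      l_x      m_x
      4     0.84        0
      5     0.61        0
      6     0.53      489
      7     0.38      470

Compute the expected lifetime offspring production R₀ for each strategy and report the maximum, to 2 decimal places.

Strategy I: R₀ = 0.73×0 + 0.53×354 + 0.47×277 + 0.41×442 = 499.0300
Strategy II: R₀ = 0.89×0 + 0.74×0 + 0.65×474 + 0.60×113 = 375.9000
Strategy III: R₀ = 0.84×0 + 0.61×0 + 0.53×489 + 0.38×470 = 437.7700
Highest R₀: strategy I with 499.0300.

499.03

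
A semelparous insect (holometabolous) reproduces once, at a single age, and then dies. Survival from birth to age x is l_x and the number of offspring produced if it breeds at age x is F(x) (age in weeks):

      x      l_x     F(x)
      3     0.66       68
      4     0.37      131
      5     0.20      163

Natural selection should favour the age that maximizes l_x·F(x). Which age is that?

4

Expected offspring if breeding at age x = l_x × F(x):
  age 3: 0.66 × 68 = 44.880
  age 4: 0.37 × 131 = 48.470
  age 5: 0.20 × 163 = 32.600
Maximum at age 4 (48.470).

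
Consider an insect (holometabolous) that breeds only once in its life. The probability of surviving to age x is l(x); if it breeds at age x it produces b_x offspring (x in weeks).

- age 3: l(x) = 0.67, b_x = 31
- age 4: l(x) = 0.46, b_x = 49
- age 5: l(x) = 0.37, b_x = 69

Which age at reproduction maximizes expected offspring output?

5

Expected offspring if breeding at age x = l(x) × b_x:
  age 3: 0.67 × 31 = 20.770
  age 4: 0.46 × 49 = 22.540
  age 5: 0.37 × 69 = 25.530
Maximum at age 5 (25.530).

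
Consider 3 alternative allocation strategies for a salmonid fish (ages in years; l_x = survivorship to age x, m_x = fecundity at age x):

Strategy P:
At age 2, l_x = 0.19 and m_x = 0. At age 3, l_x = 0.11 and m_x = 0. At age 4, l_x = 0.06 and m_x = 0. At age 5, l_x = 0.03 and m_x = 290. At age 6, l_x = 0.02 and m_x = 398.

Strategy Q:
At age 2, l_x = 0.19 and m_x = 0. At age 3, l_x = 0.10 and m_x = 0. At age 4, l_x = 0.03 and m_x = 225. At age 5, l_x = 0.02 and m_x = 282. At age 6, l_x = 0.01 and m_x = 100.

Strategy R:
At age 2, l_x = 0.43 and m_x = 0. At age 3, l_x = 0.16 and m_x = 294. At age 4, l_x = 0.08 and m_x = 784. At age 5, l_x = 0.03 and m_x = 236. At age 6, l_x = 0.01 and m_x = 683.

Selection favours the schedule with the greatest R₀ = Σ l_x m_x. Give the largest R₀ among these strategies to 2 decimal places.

123.67

Strategy P: R₀ = 0.19×0 + 0.11×0 + 0.06×0 + 0.03×290 + 0.02×398 = 16.6600
Strategy Q: R₀ = 0.19×0 + 0.10×0 + 0.03×225 + 0.02×282 + 0.01×100 = 13.3900
Strategy R: R₀ = 0.43×0 + 0.16×294 + 0.08×784 + 0.03×236 + 0.01×683 = 123.6700
Highest R₀: strategy R with 123.6700.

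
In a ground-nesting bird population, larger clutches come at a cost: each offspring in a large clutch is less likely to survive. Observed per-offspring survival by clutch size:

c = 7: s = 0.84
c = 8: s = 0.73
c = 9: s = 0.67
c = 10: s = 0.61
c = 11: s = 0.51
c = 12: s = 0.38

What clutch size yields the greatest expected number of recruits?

Expected recruits = c × s(c):
  c=7: 7 × 0.84 = 5.880
  c=8: 8 × 0.73 = 5.840
  c=9: 9 × 0.67 = 6.030
  c=10: 10 × 0.61 = 6.100
  c=11: 11 × 0.51 = 5.610
  c=12: 12 × 0.38 = 4.560
Maximum at c = 10 (6.100 recruits).

10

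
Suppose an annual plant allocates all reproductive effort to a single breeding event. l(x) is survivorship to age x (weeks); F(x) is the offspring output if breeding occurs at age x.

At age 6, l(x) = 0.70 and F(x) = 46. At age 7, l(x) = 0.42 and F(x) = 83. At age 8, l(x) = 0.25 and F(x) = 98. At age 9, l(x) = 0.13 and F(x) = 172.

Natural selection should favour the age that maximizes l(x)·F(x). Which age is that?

Expected offspring if breeding at age x = l(x) × F(x):
  age 6: 0.70 × 46 = 32.200
  age 7: 0.42 × 83 = 34.860
  age 8: 0.25 × 98 = 24.500
  age 9: 0.13 × 172 = 22.360
Maximum at age 7 (34.860).

7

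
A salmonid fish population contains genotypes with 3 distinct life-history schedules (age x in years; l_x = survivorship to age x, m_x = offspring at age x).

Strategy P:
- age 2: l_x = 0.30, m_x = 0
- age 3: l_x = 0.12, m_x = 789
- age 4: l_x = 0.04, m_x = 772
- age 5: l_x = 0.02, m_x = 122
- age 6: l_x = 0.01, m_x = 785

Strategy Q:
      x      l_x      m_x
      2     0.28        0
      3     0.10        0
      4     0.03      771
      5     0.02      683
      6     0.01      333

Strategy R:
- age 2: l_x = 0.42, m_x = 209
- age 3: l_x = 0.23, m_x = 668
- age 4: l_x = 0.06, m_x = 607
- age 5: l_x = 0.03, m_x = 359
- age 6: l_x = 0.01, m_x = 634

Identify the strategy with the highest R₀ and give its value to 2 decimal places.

Strategy P: R₀ = 0.30×0 + 0.12×789 + 0.04×772 + 0.02×122 + 0.01×785 = 135.8500
Strategy Q: R₀ = 0.28×0 + 0.10×0 + 0.03×771 + 0.02×683 + 0.01×333 = 40.1200
Strategy R: R₀ = 0.42×209 + 0.23×668 + 0.06×607 + 0.03×359 + 0.01×634 = 294.9500
Highest R₀: strategy R with 294.9500.

294.95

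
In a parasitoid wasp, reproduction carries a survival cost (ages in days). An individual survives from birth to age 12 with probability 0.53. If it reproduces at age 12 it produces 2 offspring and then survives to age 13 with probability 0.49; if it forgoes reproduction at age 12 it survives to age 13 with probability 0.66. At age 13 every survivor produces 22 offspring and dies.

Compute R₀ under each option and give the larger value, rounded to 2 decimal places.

breed at age 12: R₀ = 0.53 × (2 + 0.49 × 22) = 0.53 × 12.7800 = 6.7734
delay to age 13: R₀ = 0.53 × (0.66 × 22) = 0.53 × 14.5200 = 7.6956
Higher: delay to age 13 (7.6956).

7.70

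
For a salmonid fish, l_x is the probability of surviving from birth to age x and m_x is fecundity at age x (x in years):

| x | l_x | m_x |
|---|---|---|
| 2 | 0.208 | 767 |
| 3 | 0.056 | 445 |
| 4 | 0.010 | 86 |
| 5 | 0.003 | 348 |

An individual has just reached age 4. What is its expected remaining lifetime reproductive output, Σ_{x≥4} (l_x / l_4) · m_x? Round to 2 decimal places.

l_4 = 0.010. Conditional survival from age 4 to x is l_x / l_4.
  x=4: (0.010/0.010) × 86 = 86.0000
  x=5: (0.003/0.010) × 348 = 104.4000
Sum = 86.0000 + 104.4000 = 190.4000

190.40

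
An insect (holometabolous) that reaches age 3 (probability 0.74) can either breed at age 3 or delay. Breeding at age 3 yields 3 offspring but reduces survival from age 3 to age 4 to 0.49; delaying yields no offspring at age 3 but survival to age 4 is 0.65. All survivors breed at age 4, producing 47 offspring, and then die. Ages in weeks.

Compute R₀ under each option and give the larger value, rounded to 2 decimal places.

22.61

breed at age 3: R₀ = 0.74 × (3 + 0.49 × 47) = 0.74 × 26.0300 = 19.2622
delay to age 4: R₀ = 0.74 × (0.65 × 47) = 0.74 × 30.5500 = 22.6070
Higher: delay to age 4 (22.6070).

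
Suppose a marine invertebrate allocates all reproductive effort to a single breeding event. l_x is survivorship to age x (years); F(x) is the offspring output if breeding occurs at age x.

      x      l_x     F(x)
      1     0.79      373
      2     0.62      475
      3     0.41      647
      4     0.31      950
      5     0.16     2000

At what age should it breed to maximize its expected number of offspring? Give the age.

5

Expected offspring if breeding at age x = l_x × F(x):
  age 1: 0.79 × 373 = 294.670
  age 2: 0.62 × 475 = 294.500
  age 3: 0.41 × 647 = 265.270
  age 4: 0.31 × 950 = 294.500
  age 5: 0.16 × 2000 = 320.000
Maximum at age 5 (320.000).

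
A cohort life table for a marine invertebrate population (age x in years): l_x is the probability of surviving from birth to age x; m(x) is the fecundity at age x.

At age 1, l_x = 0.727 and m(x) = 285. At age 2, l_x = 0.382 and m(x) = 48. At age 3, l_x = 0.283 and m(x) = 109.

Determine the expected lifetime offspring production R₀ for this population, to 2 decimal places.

256.38

R₀ = Σ l_x m(x):
  age 1: 0.727 × 285 = 207.1950
  age 2: 0.382 × 48 = 18.3360
  age 3: 0.283 × 109 = 30.8470
R₀ = 207.1950 + 18.3360 + 30.8470 = 256.3780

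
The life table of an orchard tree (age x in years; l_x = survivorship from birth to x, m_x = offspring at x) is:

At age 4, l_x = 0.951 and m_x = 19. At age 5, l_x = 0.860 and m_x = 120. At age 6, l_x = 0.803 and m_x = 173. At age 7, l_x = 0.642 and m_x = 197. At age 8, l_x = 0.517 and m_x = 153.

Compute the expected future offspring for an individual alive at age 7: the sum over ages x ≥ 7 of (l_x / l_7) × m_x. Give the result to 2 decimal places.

320.21

l_7 = 0.642. Conditional survival from age 7 to x is l_x / l_7.
  x=7: (0.642/0.642) × 197 = 197.0000
  x=8: (0.517/0.642) × 153 = 123.2103
Sum = 197.0000 + 123.2103 = 320.2103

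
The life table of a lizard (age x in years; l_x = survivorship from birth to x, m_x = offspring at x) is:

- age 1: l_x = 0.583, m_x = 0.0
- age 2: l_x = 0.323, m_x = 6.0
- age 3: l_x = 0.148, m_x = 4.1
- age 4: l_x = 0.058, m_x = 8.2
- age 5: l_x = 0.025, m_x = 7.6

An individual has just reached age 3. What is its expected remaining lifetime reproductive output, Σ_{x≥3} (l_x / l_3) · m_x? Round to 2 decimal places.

l_3 = 0.148. Conditional survival from age 3 to x is l_x / l_3.
  x=3: (0.148/0.148) × 4.1 = 4.1000
  x=4: (0.058/0.148) × 8.2 = 3.2135
  x=5: (0.025/0.148) × 7.6 = 1.2838
Sum = 4.1000 + 3.2135 + 1.2838 = 8.5973

8.60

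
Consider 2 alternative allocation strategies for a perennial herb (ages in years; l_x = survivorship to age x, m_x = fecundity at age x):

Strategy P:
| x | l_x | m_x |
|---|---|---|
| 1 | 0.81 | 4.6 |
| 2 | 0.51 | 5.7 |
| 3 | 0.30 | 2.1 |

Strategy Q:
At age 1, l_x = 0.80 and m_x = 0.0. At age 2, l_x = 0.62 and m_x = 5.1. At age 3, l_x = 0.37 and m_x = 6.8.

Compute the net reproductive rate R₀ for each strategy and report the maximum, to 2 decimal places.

7.26

Strategy P: R₀ = 0.81×4.6 + 0.51×5.7 + 0.30×2.1 = 7.2630
Strategy Q: R₀ = 0.80×0.0 + 0.62×5.1 + 0.37×6.8 = 5.6780
Highest R₀: strategy P with 7.2630.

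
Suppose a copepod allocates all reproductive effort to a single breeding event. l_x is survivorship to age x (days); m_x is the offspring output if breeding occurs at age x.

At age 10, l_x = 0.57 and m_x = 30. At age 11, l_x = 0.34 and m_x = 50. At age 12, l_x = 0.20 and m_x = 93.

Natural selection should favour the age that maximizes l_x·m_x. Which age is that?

Expected offspring if breeding at age x = l_x × m_x:
  age 10: 0.57 × 30 = 17.100
  age 11: 0.34 × 50 = 17.000
  age 12: 0.20 × 93 = 18.600
Maximum at age 12 (18.600).

12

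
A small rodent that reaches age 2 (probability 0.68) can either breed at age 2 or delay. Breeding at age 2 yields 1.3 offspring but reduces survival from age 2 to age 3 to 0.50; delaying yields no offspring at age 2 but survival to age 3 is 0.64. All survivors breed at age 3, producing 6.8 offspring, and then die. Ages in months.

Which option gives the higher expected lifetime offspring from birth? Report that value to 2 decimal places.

3.20

breed at age 2: R₀ = 0.68 × (1.3 + 0.50 × 6.8) = 0.68 × 4.7000 = 3.1960
delay to age 3: R₀ = 0.68 × (0.64 × 6.8) = 0.68 × 4.3520 = 2.9594
Higher: breed at age 2 (3.1960).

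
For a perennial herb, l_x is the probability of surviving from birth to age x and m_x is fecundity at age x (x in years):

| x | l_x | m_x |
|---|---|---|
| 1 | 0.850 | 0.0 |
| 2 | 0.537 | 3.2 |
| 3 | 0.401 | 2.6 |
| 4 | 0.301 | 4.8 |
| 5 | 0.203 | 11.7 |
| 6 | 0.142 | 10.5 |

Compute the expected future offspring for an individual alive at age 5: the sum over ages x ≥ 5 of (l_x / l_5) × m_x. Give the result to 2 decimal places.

l_5 = 0.203. Conditional survival from age 5 to x is l_x / l_5.
  x=5: (0.203/0.203) × 11.7 = 11.7000
  x=6: (0.142/0.203) × 10.5 = 7.3448
Sum = 11.7000 + 7.3448 = 19.0448

19.04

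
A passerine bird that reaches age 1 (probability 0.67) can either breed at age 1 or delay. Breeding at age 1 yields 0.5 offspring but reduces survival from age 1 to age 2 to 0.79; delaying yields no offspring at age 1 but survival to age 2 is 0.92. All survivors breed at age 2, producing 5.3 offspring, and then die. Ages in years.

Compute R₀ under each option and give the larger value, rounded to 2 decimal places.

3.27

breed at age 1: R₀ = 0.67 × (0.5 + 0.79 × 5.3) = 0.67 × 4.6870 = 3.1403
delay to age 2: R₀ = 0.67 × (0.92 × 5.3) = 0.67 × 4.8760 = 3.2669
Higher: delay to age 2 (3.2669).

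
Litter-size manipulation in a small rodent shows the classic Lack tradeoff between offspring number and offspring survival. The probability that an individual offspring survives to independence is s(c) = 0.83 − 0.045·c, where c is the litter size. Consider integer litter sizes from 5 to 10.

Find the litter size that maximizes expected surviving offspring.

Expected surviving offspring = c × s(c):
  c=5: 5 × 0.605 = 3.025
  c=6: 6 × 0.560 = 3.360
  c=7: 7 × 0.515 = 3.605
  c=8: 8 × 0.470 = 3.760
  c=9: 9 × 0.425 = 3.825
  c=10: 10 × 0.380 = 3.800
Maximum at c = 9 (3.825 surviving offspring).

9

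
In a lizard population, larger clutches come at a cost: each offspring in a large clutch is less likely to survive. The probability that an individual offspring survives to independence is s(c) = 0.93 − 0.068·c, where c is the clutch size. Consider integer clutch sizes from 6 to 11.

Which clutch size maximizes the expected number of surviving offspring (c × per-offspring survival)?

Expected surviving offspring = c × s(c):
  c=6: 6 × 0.522 = 3.132
  c=7: 7 × 0.454 = 3.178
  c=8: 8 × 0.386 = 3.088
  c=9: 9 × 0.318 = 2.862
  c=10: 10 × 0.250 = 2.500
  c=11: 11 × 0.182 = 2.002
Maximum at c = 7 (3.178 surviving offspring).

7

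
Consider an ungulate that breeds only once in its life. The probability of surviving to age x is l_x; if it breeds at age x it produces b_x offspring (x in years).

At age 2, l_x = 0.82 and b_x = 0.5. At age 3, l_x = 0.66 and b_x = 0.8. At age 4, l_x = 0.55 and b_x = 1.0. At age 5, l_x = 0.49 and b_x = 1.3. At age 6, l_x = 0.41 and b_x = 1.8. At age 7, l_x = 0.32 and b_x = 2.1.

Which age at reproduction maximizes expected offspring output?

6

Expected offspring if breeding at age x = l_x × b_x:
  age 2: 0.82 × 0.5 = 0.410
  age 3: 0.66 × 0.8 = 0.528
  age 4: 0.55 × 1.0 = 0.550
  age 5: 0.49 × 1.3 = 0.637
  age 6: 0.41 × 1.8 = 0.738
  age 7: 0.32 × 2.1 = 0.672
Maximum at age 6 (0.738).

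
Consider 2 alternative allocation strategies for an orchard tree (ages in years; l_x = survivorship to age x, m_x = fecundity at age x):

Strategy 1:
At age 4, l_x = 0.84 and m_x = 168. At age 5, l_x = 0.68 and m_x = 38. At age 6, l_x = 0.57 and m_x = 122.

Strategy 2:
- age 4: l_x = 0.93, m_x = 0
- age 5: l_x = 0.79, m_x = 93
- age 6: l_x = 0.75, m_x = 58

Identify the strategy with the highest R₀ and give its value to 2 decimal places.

236.50

Strategy 1: R₀ = 0.84×168 + 0.68×38 + 0.57×122 = 236.5000
Strategy 2: R₀ = 0.93×0 + 0.79×93 + 0.75×58 = 116.9700
Highest R₀: strategy 1 with 236.5000.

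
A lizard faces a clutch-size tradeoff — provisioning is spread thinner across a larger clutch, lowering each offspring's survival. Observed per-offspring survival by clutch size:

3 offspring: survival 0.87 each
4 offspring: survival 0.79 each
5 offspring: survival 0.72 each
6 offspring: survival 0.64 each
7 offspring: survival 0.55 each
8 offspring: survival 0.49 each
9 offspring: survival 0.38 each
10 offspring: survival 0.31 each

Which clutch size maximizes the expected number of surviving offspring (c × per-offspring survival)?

Expected surviving offspring = c × s(c):
  c=3: 3 × 0.87 = 2.610
  c=4: 4 × 0.79 = 3.160
  c=5: 5 × 0.72 = 3.600
  c=6: 6 × 0.64 = 3.840
  c=7: 7 × 0.55 = 3.850
  c=8: 8 × 0.49 = 3.920
  c=9: 9 × 0.38 = 3.420
  c=10: 10 × 0.31 = 3.100
Maximum at c = 8 (3.920 surviving offspring).

8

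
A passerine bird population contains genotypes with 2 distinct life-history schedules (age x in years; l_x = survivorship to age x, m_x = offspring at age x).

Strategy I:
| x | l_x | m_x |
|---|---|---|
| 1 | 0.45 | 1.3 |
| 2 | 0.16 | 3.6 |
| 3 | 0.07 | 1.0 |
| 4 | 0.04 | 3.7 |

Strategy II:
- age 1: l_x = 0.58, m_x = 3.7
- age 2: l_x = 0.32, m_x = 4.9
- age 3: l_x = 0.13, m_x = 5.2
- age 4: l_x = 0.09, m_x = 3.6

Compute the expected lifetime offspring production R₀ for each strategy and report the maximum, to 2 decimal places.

Strategy I: R₀ = 0.45×1.3 + 0.16×3.6 + 0.07×1.0 + 0.04×3.7 = 1.3790
Strategy II: R₀ = 0.58×3.7 + 0.32×4.9 + 0.13×5.2 + 0.09×3.6 = 4.7140
Highest R₀: strategy II with 4.7140.

4.71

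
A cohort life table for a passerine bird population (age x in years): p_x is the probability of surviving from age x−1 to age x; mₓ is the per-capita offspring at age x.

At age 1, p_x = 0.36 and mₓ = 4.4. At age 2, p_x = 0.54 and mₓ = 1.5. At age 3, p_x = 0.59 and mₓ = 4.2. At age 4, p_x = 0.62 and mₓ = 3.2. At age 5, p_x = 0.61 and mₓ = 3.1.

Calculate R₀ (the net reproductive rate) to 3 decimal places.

Survivorship from birth: l_x = p_1·p_2·…·p_x.
  l_1 = 0.36000
  l_2 = 0.19440
  l_3 = 0.11470
  l_4 = 0.07111
  l_5 = 0.04338
R₀ = Σ l_x mₓ:
  age 1: 0.36000 × 4.4 = 1.5840
  age 2: 0.19440 × 1.5 = 0.2916
  age 3: 0.11470 × 4.2 = 0.4817
  age 4: 0.07111 × 3.2 = 0.2276
  age 5: 0.04338 × 3.1 = 0.1345
R₀ = 1.5840 + 0.2916 + 0.4817 + 0.2276 + 0.1345 = 2.7194

2.719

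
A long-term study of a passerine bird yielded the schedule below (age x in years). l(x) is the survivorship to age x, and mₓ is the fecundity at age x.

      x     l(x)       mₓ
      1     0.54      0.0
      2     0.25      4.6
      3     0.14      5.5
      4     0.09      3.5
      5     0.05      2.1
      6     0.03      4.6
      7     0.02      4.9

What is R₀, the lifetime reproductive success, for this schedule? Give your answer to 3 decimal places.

R₀ = Σ l(x) mₓ:
  age 1: 0.54 × 0.0 = 0.0000
  age 2: 0.25 × 4.6 = 1.1500
  age 3: 0.14 × 5.5 = 0.7700
  age 4: 0.09 × 3.5 = 0.3150
  age 5: 0.05 × 2.1 = 0.1050
  age 6: 0.03 × 4.6 = 0.1380
  age 7: 0.02 × 4.9 = 0.0980
R₀ = 0.0000 + 1.1500 + 0.7700 + 0.3150 + 0.1050 + 0.1380 + 0.0980 = 2.5760

2.576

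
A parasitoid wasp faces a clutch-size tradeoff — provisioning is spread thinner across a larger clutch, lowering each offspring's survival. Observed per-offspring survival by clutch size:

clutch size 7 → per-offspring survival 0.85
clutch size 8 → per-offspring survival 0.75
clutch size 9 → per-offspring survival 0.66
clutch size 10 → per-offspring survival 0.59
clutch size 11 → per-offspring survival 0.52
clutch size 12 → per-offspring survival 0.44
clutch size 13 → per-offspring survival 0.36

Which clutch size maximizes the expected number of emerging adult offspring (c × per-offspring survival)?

8

Expected emerging adult offspring = c × s(c):
  c=7: 7 × 0.85 = 5.950
  c=8: 8 × 0.75 = 6.000
  c=9: 9 × 0.66 = 5.940
  c=10: 10 × 0.59 = 5.900
  c=11: 11 × 0.52 = 5.720
  c=12: 12 × 0.44 = 5.280
  c=13: 13 × 0.36 = 4.680
Maximum at c = 8 (6.000 emerging adult offspring).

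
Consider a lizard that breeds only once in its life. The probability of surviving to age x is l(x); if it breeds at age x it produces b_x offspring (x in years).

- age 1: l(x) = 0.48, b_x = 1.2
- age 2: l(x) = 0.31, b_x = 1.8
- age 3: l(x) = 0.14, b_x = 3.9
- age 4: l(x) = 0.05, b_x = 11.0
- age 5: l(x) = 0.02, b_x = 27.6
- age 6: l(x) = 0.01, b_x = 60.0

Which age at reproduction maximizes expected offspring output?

6

Expected offspring if breeding at age x = l(x) × b_x:
  age 1: 0.48 × 1.2 = 0.576
  age 2: 0.31 × 1.8 = 0.558
  age 3: 0.14 × 3.9 = 0.546
  age 4: 0.05 × 11.0 = 0.550
  age 5: 0.02 × 27.6 = 0.552
  age 6: 0.01 × 60.0 = 0.600
Maximum at age 6 (0.600).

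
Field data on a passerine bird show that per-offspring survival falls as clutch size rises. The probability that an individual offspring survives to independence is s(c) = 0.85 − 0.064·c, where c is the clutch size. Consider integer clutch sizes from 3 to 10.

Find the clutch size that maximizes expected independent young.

Expected independent young = c × s(c):
  c=3: 3 × 0.658 = 1.974
  c=4: 4 × 0.594 = 2.376
  c=5: 5 × 0.530 = 2.650
  c=6: 6 × 0.466 = 2.796
  c=7: 7 × 0.402 = 2.814
  c=8: 8 × 0.338 = 2.704
  c=9: 9 × 0.274 = 2.466
  c=10: 10 × 0.210 = 2.100
Maximum at c = 7 (2.814 independent young).

7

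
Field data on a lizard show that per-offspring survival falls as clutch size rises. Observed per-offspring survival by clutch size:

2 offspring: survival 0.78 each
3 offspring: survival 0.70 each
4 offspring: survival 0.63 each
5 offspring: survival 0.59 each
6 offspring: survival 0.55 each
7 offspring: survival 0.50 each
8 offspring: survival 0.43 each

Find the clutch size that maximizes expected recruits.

7

Expected recruits = c × s(c):
  c=2: 2 × 0.78 = 1.560
  c=3: 3 × 0.70 = 2.100
  c=4: 4 × 0.63 = 2.520
  c=5: 5 × 0.59 = 2.950
  c=6: 6 × 0.55 = 3.300
  c=7: 7 × 0.50 = 3.500
  c=8: 8 × 0.43 = 3.440
Maximum at c = 7 (3.500 recruits).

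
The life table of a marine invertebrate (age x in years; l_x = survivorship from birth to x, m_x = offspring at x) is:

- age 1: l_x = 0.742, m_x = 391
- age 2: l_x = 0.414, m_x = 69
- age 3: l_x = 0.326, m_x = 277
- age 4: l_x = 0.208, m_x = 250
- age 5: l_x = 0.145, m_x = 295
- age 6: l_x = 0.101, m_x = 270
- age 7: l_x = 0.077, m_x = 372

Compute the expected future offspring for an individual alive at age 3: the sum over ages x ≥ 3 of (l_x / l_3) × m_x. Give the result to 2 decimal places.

739.24

l_3 = 0.326. Conditional survival from age 3 to x is l_x / l_3.
  x=3: (0.326/0.326) × 277 = 277.0000
  x=4: (0.208/0.326) × 250 = 159.5092
  x=5: (0.145/0.326) × 295 = 131.2117
  x=6: (0.101/0.326) × 270 = 83.6503
  x=7: (0.077/0.326) × 372 = 87.8650
Sum = 277.0000 + 159.5092 + 131.2117 + 83.6503 + 87.8650 = 739.2362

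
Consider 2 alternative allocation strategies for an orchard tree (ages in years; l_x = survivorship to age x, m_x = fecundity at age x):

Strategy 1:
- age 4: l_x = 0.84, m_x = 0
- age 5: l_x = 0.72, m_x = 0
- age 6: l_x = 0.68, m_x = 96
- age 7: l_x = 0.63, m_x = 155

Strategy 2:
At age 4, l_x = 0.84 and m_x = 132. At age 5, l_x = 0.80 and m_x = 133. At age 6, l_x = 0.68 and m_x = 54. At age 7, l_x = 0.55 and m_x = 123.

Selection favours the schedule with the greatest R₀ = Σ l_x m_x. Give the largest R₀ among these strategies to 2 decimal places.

321.65

Strategy 1: R₀ = 0.84×0 + 0.72×0 + 0.68×96 + 0.63×155 = 162.9300
Strategy 2: R₀ = 0.84×132 + 0.80×133 + 0.68×54 + 0.55×123 = 321.6500
Highest R₀: strategy 2 with 321.6500.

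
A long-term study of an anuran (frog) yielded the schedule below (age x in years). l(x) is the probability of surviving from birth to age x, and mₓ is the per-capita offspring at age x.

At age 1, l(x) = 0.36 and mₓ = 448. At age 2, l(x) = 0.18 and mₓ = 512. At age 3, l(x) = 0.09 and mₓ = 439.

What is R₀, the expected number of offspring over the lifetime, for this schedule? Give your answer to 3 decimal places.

292.950

R₀ = Σ l(x) mₓ:
  age 1: 0.36 × 448 = 161.2800
  age 2: 0.18 × 512 = 92.1600
  age 3: 0.09 × 439 = 39.5100
R₀ = 161.2800 + 92.1600 + 39.5100 = 292.9500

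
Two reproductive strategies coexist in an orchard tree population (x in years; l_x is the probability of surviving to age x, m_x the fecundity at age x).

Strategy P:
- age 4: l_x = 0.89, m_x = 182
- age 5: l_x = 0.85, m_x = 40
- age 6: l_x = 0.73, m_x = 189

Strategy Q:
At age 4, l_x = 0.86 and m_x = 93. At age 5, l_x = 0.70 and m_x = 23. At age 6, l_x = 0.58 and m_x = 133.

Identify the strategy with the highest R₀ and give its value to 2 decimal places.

333.95

Strategy P: R₀ = 0.89×182 + 0.85×40 + 0.73×189 = 333.9500
Strategy Q: R₀ = 0.86×93 + 0.70×23 + 0.58×133 = 173.2200
Highest R₀: strategy P with 333.9500.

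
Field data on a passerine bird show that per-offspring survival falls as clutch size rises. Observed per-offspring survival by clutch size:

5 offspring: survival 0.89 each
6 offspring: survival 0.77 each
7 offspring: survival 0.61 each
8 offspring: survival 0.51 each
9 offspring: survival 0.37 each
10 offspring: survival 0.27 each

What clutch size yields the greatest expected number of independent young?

6

Expected independent young = c × s(c):
  c=5: 5 × 0.89 = 4.450
  c=6: 6 × 0.77 = 4.620
  c=7: 7 × 0.61 = 4.270
  c=8: 8 × 0.51 = 4.080
  c=9: 9 × 0.37 = 3.330
  c=10: 10 × 0.27 = 2.700
Maximum at c = 6 (4.620 independent young).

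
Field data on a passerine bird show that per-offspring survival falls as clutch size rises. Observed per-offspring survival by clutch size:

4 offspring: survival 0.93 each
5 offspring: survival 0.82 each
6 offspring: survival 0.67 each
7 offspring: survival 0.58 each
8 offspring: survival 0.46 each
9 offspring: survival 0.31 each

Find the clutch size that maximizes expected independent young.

Expected independent young = c × s(c):
  c=4: 4 × 0.93 = 3.720
  c=5: 5 × 0.82 = 4.100
  c=6: 6 × 0.67 = 4.020
  c=7: 7 × 0.58 = 4.060
  c=8: 8 × 0.46 = 3.680
  c=9: 9 × 0.31 = 2.790
Maximum at c = 5 (4.100 independent young).

5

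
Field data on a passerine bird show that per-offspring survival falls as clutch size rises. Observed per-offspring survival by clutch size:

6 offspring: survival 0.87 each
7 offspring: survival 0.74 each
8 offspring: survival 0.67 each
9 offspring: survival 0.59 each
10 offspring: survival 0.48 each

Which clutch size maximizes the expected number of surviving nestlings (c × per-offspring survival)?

8

Expected surviving nestlings = c × s(c):
  c=6: 6 × 0.87 = 5.220
  c=7: 7 × 0.74 = 5.180
  c=8: 8 × 0.67 = 5.360
  c=9: 9 × 0.59 = 5.310
  c=10: 10 × 0.48 = 4.800
Maximum at c = 8 (5.360 surviving nestlings).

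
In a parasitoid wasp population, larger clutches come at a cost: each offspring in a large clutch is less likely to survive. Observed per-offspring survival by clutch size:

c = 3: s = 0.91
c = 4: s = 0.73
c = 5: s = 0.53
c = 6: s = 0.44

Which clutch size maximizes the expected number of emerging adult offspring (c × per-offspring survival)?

Expected emerging adult offspring = c × s(c):
  c=3: 3 × 0.91 = 2.730
  c=4: 4 × 0.73 = 2.920
  c=5: 5 × 0.53 = 2.650
  c=6: 6 × 0.44 = 2.640
Maximum at c = 4 (2.920 emerging adult offspring).

4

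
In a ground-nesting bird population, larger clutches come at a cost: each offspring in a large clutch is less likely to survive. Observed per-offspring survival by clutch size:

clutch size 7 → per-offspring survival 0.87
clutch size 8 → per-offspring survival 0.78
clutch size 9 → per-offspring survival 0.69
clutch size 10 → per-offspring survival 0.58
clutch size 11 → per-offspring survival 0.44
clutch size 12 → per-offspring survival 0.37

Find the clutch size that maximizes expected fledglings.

Expected fledglings = c × s(c):
  c=7: 7 × 0.87 = 6.090
  c=8: 8 × 0.78 = 6.240
  c=9: 9 × 0.69 = 6.210
  c=10: 10 × 0.58 = 5.800
  c=11: 11 × 0.44 = 4.840
  c=12: 12 × 0.37 = 4.440
Maximum at c = 8 (6.240 fledglings).

8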